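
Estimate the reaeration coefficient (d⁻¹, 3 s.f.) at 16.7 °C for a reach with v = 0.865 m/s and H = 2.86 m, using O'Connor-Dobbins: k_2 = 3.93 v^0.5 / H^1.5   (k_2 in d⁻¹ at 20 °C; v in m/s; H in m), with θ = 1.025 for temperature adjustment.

k_2(20) = 3.93 × 0.865^0.5 / 2.86^1.5 = 3.93 × 0.9301 / 4.837 = 0.7557 d⁻¹.
k_2(16.7) = 0.7557 × 1.025^(16.7−20) = 0.7557 × 0.9217 = 0.6966 d⁻¹.

k_2 ≈ 0.697 d⁻¹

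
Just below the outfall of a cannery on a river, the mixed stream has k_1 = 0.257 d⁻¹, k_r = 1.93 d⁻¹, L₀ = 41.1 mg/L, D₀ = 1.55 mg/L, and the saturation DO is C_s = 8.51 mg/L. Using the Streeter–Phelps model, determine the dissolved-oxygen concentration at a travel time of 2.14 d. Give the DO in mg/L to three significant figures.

DO ≈ 4.94 mg/L

k_1 L₀/(k_r−k_1) = 0.257×41.1/(1.93−0.257) = 10.56/1.673 = 6.314 mg/L.
e^(−k_1 t) = e^(−0.257×2.140) = 0.5770; e^(−k_r t) = e^(−1.93×2.140) = 0.01608.
D = 6.314 × (0.5770 − 0.01608) + 1.55 × 0.01608 = 3.541 + 0.02492 = 3.566 mg/L.
DO = C_s − D = 8.51 − 3.566 = 4.944 mg/L.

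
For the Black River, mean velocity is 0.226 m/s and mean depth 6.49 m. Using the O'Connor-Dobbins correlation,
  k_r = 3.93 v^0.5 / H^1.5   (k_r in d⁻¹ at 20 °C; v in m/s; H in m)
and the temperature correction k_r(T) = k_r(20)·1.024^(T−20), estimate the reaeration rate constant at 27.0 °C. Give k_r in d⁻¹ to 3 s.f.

k_r(20) = 3.93 × 0.226^0.5 / 6.49^1.5 = 3.93 × 0.4754 / 16.53 = 0.1130 d⁻¹.
k_r(27.0) = 0.1130 × 1.024^(27.0−20) = 0.1130 × 1.181 = 0.1334 d⁻¹.

k_r ≈ 0.133 d⁻¹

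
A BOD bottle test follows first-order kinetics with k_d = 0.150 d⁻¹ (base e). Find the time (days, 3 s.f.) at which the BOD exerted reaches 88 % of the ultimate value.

y/L₀ = 1 − e^(−k_d t) = 0.88 ⇒ e^(−k_d t) = 0.120
t = −ln(0.120) / 0.150 = 2.120 / 0.150 = 14.14 d.

t ≈ 14.1 d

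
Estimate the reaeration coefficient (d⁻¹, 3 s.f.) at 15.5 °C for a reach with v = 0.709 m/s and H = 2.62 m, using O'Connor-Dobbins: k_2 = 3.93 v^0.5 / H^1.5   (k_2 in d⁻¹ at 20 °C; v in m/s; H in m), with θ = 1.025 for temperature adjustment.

k_2(20) = 3.93 × 0.709^0.5 / 2.62^1.5 = 3.93 × 0.8420 / 4.241 = 0.7803 d⁻¹.
k_2(15.5) = 0.7803 × 1.025^(15.5−20) = 0.7803 × 0.8948 = 0.6982 d⁻¹.

k_2 ≈ 0.698 d⁻¹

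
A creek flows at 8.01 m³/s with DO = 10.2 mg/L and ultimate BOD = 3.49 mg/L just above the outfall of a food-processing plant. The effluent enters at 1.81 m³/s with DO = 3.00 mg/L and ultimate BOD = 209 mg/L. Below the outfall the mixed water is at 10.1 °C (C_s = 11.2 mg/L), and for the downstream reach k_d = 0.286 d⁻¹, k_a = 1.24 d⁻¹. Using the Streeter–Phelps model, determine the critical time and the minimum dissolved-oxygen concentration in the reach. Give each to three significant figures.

Mixed DO = (8.01×10.2 + 1.81×3.00)/(8.01+1.81) = 87.13/9.820 = 8.873 mg/L.
Mixed L₀ = (8.01×3.49 + 1.81×209)/(9.820) = 406.2/9.820 = 41.37 mg/L.
Initial deficit D₀ = C_s − DO₀ = 11.2 − 8.873 = 2.327 mg/L.
t_c = (1/0.9540) ln[(1.24/0.286)(1 − 2.327×0.9540/(0.286×41.37))] = 1.048 × ln(3.522) = 1.320 d.
D_c = (0.286/1.24) × 41.37 × e^(−0.286×1.320) = 0.2306 × 41.37 × 0.6856 = 6.542 mg/L.
Minimum DO = 11.2 − 6.542 = 4.658 mg/L.

t_c ≈ 1.32 d; minimum DO ≈ 4.66 mg/L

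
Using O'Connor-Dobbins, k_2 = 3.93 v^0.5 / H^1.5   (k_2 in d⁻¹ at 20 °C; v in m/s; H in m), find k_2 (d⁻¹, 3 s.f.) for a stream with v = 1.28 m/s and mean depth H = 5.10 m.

k_2 ≈ 0.386 d⁻¹

k_2 = 3.93 × 1.28^0.5 / 5.10^1.5 = 3.93 × 1.131 / 11.52 = 0.3860 d⁻¹.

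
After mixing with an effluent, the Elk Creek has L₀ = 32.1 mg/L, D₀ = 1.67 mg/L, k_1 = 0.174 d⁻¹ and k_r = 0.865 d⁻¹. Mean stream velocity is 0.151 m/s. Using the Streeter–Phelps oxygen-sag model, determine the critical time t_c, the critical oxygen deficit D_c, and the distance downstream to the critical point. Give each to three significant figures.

With k_r/k_1 = 4.971 and 1 − D₀(k_r−k_1)/(k_1 L₀) = 0.7934,
t_c = ln(4.971 × 0.7934) / (0.865 − 0.174) = ln(3.944) / 0.6910 = 1.372/0.6910 = 1.986 d.
L(t_c) = L₀ e^(−k_1 t_c) = 32.1 × 0.7078 = 22.72 mg/L, and at the critical point k_r D_c = k_1 L, so D_c = (0.174/0.865) × 22.72 = 4.571 mg/L.
x_c = v t_c = 0.151 m/s × 1.986 d × 86400 s/d = 25910 m ≈ 25.9 km.

t_c ≈ 1.99 d; D_c ≈ 4.57 mg/L; x_c ≈ 25.9 km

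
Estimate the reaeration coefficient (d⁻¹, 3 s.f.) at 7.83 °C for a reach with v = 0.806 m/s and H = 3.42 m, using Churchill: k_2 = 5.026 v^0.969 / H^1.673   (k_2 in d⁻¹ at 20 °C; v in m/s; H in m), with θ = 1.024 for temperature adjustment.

k_2(20) = 5.026 × 0.806^0.969 / 3.42^1.673 = 5.026 × 0.8114 / 7.824 = 0.5212 d⁻¹.
k_2(7.83) = 0.5212 × 1.024^(7.83−20) = 0.5212 × 0.7493 = 0.3906 d⁻¹.

k_2 ≈ 0.391 d⁻¹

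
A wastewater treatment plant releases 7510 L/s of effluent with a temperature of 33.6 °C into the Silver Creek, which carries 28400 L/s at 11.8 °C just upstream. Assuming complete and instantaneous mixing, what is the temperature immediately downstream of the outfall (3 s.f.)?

Flow-weighted mixing: C = (Q_r C_r + Q_w C_w)/(Q_r + Q_w)
= (28400×11.8 + 7510×33.6)/(28400 + 7510) = 587500/35910 = 16.36 °C.

16.4 °C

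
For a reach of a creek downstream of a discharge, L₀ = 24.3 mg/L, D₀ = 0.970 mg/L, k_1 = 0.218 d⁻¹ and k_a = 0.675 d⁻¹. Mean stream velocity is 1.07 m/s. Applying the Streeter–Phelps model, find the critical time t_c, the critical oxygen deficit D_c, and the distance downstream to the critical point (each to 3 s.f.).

t_c ≈ 2.28 d; D_c ≈ 4.77 mg/L; x_c ≈ 211 km

At the critical point dD/dt = 0, so k_1 L₀ e^(−k_1 t) = k_a D. Substituting D(t) from the Streeter–Phelps equation and solving for t gives
t_c = ln[(k_a/k_1)(1 − D₀(k_a−k_1)/(k_1 L₀))] / (k_a−k_1).
Here k_a−k_1 = 0.4570 d⁻¹ and 1 − D₀(k_a−k_1)/(k_1 L₀) = 1 − 0.970×0.4570/(0.218×24.3) = 0.9163, so
t_c = ln(3.096 × 0.9163) / 0.4570 = 1.043 / 0.4570 = 2.282 d.
D_c = (k_1/k_a) L₀ e^(−k_1 t_c) = (0.218/0.675) × 24.3 × e^(−0.218×2.282) = 0.3230 × 24.3 × 0.6081 = 4.772 mg/L.
x_c = v t_c = 1.07 m/s × 2.282 d × 86400 s/d = 211000 m ≈ 211 km.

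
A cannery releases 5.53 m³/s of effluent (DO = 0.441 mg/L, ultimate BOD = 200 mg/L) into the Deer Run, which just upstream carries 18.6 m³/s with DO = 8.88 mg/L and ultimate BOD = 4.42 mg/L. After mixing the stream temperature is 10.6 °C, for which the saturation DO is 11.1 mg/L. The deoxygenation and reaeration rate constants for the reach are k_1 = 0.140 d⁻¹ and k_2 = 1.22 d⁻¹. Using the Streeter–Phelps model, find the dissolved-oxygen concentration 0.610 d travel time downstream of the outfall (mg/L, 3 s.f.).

DO ≈ 6.30 mg/L

Mixed DO = (18.6×8.88 + 5.53×0.441)/(18.6+5.53) = 167.6/24.13 = 6.946 mg/L.
Mixed L₀ = (18.6×4.42 + 5.53×200)/(24.13) = 1188/24.13 = 49.24 mg/L.
Initial deficit D₀ = C_s − DO₀ = 11.1 − 6.946 = 4.154 mg/L.
D(0.610) = [0.140×49.24/(1.22−0.140)](e^(−0.140×0.610) − e^(−1.22×0.610)) + 4.154 e^(−1.22×0.610)
= 6.383 × (0.9181 − 0.4751) + 4.154 × 0.4751 = 4.802 mg/L.
DO = 11.1 − 4.802 = 6.298 mg/L.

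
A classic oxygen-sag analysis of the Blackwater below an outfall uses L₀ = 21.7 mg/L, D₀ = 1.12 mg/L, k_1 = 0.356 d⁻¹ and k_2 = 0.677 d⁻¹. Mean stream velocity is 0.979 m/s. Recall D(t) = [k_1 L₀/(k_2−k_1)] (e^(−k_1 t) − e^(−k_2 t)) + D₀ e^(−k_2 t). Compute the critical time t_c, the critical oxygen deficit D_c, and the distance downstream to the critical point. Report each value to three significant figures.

t_c ≈ 1.85 d; D_c ≈ 5.90 mg/L; x_c ≈ 157 km

With k_2/k_1 = 1.902 and 1 − D₀(k_2−k_1)/(k_1 L₀) = 0.9535,
t_c = ln(1.902 × 0.9535) / (0.677 − 0.356) = ln(1.813) / 0.3210 = 0.5951/0.3210 = 1.854 d.
L(t_c) = L₀ e^(−k_1 t_c) = 21.7 × 0.5169 = 11.22 mg/L, and at the critical point k_2 D_c = k_1 L, so D_c = (0.356/0.677) × 11.22 = 5.898 mg/L.
x_c = v t_c = 0.979 m/s × 1.854 d × 86400 s/d = 156800 m ≈ 157 km.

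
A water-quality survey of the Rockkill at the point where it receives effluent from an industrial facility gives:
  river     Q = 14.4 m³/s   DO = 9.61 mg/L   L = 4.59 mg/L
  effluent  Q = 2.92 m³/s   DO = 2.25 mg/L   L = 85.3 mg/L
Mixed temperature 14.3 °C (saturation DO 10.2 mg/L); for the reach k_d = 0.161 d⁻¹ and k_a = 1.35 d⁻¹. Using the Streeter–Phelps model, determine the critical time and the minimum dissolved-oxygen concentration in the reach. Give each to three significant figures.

Mixed DO = (14.4×9.61 + 2.92×2.25)/(14.4+2.92) = 145.0/17.32 = 8.369 mg/L.
Mixed L₀ = (14.4×4.59 + 2.92×85.3)/(17.32) = 315.2/17.32 = 18.20 mg/L.
Initial deficit D₀ = C_s − DO₀ = 10.2 − 8.369 = 1.831 mg/L.
t_c = (1/1.189) ln[(1.35/0.161)(1 − 1.831×1.189/(0.161×18.20))] = 0.8410 × ln(2.155) = 0.6456 d.
D_c = (0.161/1.35) × 18.20 × e^(−0.161×0.6456) = 0.1193 × 18.20 × 0.9013 = 1.956 mg/L.
Minimum DO = 10.2 − 1.956 = 8.244 mg/L.

t_c ≈ 0.646 d; minimum DO ≈ 8.24 mg/L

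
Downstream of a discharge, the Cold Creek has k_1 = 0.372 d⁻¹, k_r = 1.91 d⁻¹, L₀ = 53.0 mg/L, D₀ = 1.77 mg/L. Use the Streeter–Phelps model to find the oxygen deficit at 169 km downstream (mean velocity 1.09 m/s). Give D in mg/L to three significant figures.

Travel time t = x/v = 169 km / (1.09 m/s) = 169000 m / 1.09 m/s = 155000 s = 1.795 d.
k_1 L₀/(k_r−k_1) = 0.372×53.0/(1.91−0.372) = 19.72/1.538 = 12.82 mg/L.
e^(−k_1 t) = e^(−0.372×1.795) = 0.5130; e^(−k_r t) = e^(−1.91×1.795) = 0.03247.
D = 12.82 × (0.5130 − 0.03247) + 1.77 × 0.03247 = 6.160 + 0.05747 = 6.217 mg/L.

D ≈ 6.22 mg/L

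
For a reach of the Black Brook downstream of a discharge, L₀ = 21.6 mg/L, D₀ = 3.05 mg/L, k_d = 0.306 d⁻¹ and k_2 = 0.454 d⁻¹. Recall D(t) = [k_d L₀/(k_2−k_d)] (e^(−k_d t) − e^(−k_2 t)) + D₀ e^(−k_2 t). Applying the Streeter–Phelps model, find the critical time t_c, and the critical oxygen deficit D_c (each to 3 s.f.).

With k_2/k_d = 1.484 and 1 − D₀(k_2−k_d)/(k_d L₀) = 0.9317,
t_c = ln(1.484 × 0.9317) / (0.454 − 0.306) = ln(1.382) / 0.1480 = 0.3238/0.1480 = 2.188 d.
L(t_c) = L₀ e^(−k_d t_c) = 21.6 × 0.5120 = 11.06 mg/L, and at the critical point k_2 D_c = k_d L, so D_c = (0.306/0.454) × 11.06 = 7.454 mg/L.

t_c ≈ 2.19 d; D_c ≈ 7.45 mg/L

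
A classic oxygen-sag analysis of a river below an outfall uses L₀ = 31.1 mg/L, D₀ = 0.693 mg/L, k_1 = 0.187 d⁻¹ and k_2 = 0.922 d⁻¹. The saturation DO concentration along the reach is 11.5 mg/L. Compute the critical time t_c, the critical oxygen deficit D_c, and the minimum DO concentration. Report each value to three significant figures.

At the critical point dD/dt = 0, so k_1 L₀ e^(−k_1 t) = k_2 D. Substituting D(t) from the Streeter–Phelps equation and solving for t gives
t_c = ln[(k_2/k_1)(1 − D₀(k_2−k_1)/(k_1 L₀))] / (k_2−k_1).
Here k_2−k_1 = 0.7350 d⁻¹ and 1 − D₀(k_2−k_1)/(k_1 L₀) = 1 − 0.693×0.7350/(0.187×31.1) = 0.9124, so
t_c = ln(4.930 × 0.9124) / 0.7350 = 1.504 / 0.7350 = 2.046 d.
L(t_c) = L₀ e^(−k_1 t_c) = 31.1 × 0.6821 = 21.21 mg/L, and at the critical point k_2 D_c = k_1 L, so D_c = (0.187/0.922) × 21.21 = 4.302 mg/L.
Minimum DO = C_s − D_c = 11.5 − 4.302 = 7.198 mg/L.

t_c ≈ 2.05 d; D_c ≈ 4.30 mg/L; min DO ≈ 7.20 mg/L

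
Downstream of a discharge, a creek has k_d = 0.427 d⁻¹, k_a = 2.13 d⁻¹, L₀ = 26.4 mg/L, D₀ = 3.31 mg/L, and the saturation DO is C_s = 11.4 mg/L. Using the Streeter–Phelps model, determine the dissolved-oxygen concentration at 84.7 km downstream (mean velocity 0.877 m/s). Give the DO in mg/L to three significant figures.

DO ≈ 7.60 mg/L

Travel time t = x/v = 84.7 km / (0.877 m/s) = 84700 m / 0.877 m/s = 96580 s = 1.118 d.
k_d L₀/(k_a−k_d) = 0.427×26.4/(2.13−0.427) = 11.27/1.703 = 6.619 mg/L.
e^(−k_d t) = e^(−0.427×1.118) = 0.6205; e^(−k_a t) = e^(−2.13×1.118) = 0.09246.
D = 6.619 × (0.6205 − 0.09246) + 3.31 × 0.09246 = 3.495 + 0.3061 = 3.801 mg/L.
DO = C_s − D = 11.4 − 3.801 = 7.599 mg/L.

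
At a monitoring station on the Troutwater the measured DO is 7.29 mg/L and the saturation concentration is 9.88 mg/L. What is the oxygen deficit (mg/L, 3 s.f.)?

D ≈ 2.59 mg/L

D = C_s − C = 9.88 − 7.29 = 2.59 mg/L.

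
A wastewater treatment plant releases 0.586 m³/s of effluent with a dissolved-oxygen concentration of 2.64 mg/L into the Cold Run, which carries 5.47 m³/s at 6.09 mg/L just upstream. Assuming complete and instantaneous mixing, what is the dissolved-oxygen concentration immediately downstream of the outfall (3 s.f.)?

5.76 mg/L

Flow-weighted mixing: C = (Q_r C_r + Q_w C_w)/(Q_r + Q_w)
= (5.47×6.09 + 0.586×2.64)/(5.47 + 0.586) = 34.86/6.056 = 5.756 mg/L.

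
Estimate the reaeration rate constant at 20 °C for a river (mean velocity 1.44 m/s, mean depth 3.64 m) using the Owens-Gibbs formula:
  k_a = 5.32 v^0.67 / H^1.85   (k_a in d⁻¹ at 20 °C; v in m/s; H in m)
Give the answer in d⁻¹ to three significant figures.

k_a = 5.32 × 1.44^0.67 / 3.64^1.85 = 5.32 × 1.277 / 10.92 = 0.6223 d⁻¹.

k_a ≈ 0.622 d⁻¹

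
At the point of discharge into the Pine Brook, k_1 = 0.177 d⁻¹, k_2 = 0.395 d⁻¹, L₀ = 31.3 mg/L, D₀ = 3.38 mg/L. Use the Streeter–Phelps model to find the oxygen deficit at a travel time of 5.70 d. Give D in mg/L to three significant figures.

D ≈ 6.95 mg/L

k_1 L₀/(k_2−k_1) = 0.177×31.3/(0.395−0.177) = 5.540/0.2180 = 25.41 mg/L.
e^(−k_1 t) = e^(−0.177×5.700) = 0.3646; e^(−k_2 t) = e^(−0.395×5.700) = 0.1052.
D = 25.41 × (0.3646 − 0.1052) + 3.38 × 0.1052 = 6.592 + 0.3557 = 6.947 mg/L.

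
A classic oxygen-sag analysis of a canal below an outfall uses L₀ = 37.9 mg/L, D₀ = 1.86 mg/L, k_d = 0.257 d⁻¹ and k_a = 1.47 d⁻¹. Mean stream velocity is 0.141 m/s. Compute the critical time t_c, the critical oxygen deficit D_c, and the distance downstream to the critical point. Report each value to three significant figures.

With k_a/k_d = 5.720 and 1 − D₀(k_a−k_d)/(k_d L₀) = 0.7684,
t_c = ln(5.720 × 0.7684) / (1.47 − 0.257) = ln(4.395) / 1.213 = 1.480/1.213 = 1.220 d.
L(t_c) = L₀ e^(−k_d t_c) = 37.9 × 0.7308 = 27.70 mg/L, and at the critical point k_a D_c = k_d L, so D_c = (0.257/1.47) × 27.70 = 4.842 mg/L.
x_c = v t_c = 0.141 m/s × 1.220 d × 86400 s/d = 14870 m ≈ 14.9 km.

t_c ≈ 1.22 d; D_c ≈ 4.84 mg/L; x_c ≈ 14.9 km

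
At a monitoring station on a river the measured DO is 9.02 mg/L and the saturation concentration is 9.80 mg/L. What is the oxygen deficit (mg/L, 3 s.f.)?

D ≈ 0.780 mg/L

D = C_s − C = 9.80 − 9.02 = 0.780 mg/L.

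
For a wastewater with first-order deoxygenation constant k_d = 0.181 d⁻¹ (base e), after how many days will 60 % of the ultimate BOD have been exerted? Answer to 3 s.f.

y/L₀ = 1 − e^(−k_d t) = 0.60 ⇒ e^(−k_d t) = 0.400
t = −ln(0.400) / 0.181 = 0.9163 / 0.181 = 5.062 d.

t ≈ 5.06 d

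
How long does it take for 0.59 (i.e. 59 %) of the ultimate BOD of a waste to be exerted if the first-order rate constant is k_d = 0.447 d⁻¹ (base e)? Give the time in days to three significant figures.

t ≈ 1.99 d

y/L₀ = 1 − e^(−k_d t) = 0.59 ⇒ e^(−k_d t) = 0.410
t = −ln(0.410) / 0.447 = 0.8916 / 0.447 = 1.995 d.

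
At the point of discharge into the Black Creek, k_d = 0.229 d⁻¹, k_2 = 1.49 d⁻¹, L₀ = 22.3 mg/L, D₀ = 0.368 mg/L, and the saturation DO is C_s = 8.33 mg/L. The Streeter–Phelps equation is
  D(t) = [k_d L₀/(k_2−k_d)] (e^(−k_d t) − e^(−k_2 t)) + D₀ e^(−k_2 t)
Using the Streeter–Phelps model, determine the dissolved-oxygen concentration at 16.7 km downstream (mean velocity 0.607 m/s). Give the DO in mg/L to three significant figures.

DO ≈ 6.86 mg/L

Travel time t = x/v = 16.7 km / (0.607 m/s) = 16700 m / 0.607 m/s = 27510 s = 0.3184 d.
k_d L₀/(k_2−k_d) = 0.229×22.3/(1.49−0.229) = 5.107/1.261 = 4.050 mg/L.
e^(−k_d t) = e^(−0.229×0.3184) = 0.9297; e^(−k_2 t) = e^(−1.49×0.3184) = 0.6222.
D = 4.050 × (0.9297 − 0.6222) + 0.368 × 0.6222 = 1.245 + 0.2290 = 1.474 mg/L.
DO = C_s − D = 8.33 − 1.474 = 6.856 mg/L.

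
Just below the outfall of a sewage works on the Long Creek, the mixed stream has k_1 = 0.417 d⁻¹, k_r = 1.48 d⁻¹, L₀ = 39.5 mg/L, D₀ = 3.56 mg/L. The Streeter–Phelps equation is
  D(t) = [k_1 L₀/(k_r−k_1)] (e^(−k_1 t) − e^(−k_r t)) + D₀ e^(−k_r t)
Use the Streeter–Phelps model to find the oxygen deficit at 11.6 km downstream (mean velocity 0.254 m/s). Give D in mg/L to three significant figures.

D ≈ 6.97 mg/L

Travel time t = x/v = 11.6 km / (0.254 m/s) = 11600 m / 0.254 m/s = 45670 s = 0.5286 d.
k_1 L₀/(k_r−k_1) = 0.417×39.5/(1.48−0.417) = 16.47/1.063 = 15.50 mg/L.
e^(−k_1 t) = e^(−0.417×0.5286) = 0.8022; e^(−k_r t) = e^(−1.48×0.5286) = 0.4574.
D = 15.50 × (0.8022 − 0.4574) + 3.56 × 0.4574 = 5.343 + 1.628 = 6.971 mg/L.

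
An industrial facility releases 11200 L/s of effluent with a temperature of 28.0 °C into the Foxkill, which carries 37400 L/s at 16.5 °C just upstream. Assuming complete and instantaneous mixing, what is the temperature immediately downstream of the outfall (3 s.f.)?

Flow-weighted mixing: C = (Q_r C_r + Q_w C_w)/(Q_r + Q_w)
= (37400×16.5 + 11200×28.0)/(37400 + 11200) = 930700/48600 = 19.15 °C.

19.2 °C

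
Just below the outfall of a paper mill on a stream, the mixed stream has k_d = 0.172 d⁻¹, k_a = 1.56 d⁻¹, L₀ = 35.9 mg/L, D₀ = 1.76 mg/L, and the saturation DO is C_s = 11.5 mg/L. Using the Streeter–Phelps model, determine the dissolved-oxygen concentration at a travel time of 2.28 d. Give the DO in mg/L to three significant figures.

k_d L₀/(k_a−k_d) = 0.172×35.9/(1.56−0.172) = 6.175/1.388 = 4.449 mg/L.
e^(−k_d t) = e^(−0.172×2.280) = 0.6756; e^(−k_a t) = e^(−1.56×2.280) = 0.02853.
D = 4.449 × (0.6756 − 0.02853) + 1.76 × 0.02853 = 2.879 + 0.05021 = 2.929 mg/L.
DO = C_s − D = 11.5 − 2.929 = 8.571 mg/L.

DO ≈ 8.57 mg/L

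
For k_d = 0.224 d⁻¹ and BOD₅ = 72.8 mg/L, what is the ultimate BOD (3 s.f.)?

BOD₅ = L₀(1 − e^(−5k_d)) ⇒ L₀ = BOD₅ / (1 − e^(−5×0.224))
= 72.8 / (1 − 0.3263) = 72.8 / 0.6737 = 108.1 mg/L.

L₀ ≈ 108 mg/L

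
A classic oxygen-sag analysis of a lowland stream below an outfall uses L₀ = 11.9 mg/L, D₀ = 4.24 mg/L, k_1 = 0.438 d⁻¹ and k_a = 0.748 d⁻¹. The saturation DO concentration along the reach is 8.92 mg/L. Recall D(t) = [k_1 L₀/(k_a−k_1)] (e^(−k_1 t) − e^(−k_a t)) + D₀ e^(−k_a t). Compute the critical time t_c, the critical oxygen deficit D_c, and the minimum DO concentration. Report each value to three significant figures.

With k_a/k_1 = 1.708 and 1 − D₀(k_a−k_1)/(k_1 L₀) = 0.7478,
t_c = ln(1.708 × 0.7478) / (0.748 − 0.438) = ln(1.277) / 0.3100 = 0.2446/0.3100 = 0.7890 d.
L(t_c) = L₀ e^(−k_1 t_c) = 11.9 × 0.7078 = 8.423 mg/L, and at the critical point k_a D_c = k_1 L, so D_c = (0.438/0.748) × 8.423 = 4.932 mg/L.
Minimum DO = C_s − D_c = 8.92 − 4.932 = 3.988 mg/L.

t_c ≈ 0.789 d; D_c ≈ 4.93 mg/L; min DO ≈ 3.99 mg/L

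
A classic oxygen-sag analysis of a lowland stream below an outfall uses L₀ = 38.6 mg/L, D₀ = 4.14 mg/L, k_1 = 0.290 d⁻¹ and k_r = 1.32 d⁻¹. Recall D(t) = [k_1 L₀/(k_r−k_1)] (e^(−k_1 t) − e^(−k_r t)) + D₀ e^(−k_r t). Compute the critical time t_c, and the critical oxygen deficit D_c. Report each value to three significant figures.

With k_r/k_1 = 4.552 and 1 − D₀(k_r−k_1)/(k_1 L₀) = 0.6191,
t_c = ln(4.552 × 0.6191) / (1.32 − 0.290) = ln(2.818) / 1.030 = 1.036/1.030 = 1.006 d.
L(t_c) = L₀ e^(−k_1 t_c) = 38.6 × 0.7470 = 28.83 mg/L, and at the critical point k_r D_c = k_1 L, so D_c = (0.290/1.32) × 28.83 = 6.335 mg/L.

t_c ≈ 1.01 d; D_c ≈ 6.33 mg/L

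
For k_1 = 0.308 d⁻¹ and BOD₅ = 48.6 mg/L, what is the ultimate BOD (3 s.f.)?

L₀ ≈ 61.9 mg/L

BOD₅ = L₀(1 − e^(−5k_1)) ⇒ L₀ = BOD₅ / (1 − e^(−5×0.308))
= 48.6 / (1 − 0.2144) = 48.6 / 0.7856 = 61.86 mg/L.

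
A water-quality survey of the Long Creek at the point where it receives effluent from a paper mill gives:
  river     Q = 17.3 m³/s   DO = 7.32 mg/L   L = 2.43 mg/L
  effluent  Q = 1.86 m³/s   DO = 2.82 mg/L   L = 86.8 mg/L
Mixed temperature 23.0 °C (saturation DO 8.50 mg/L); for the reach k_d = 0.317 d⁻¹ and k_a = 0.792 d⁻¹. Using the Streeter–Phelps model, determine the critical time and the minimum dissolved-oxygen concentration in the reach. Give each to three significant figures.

t_c ≈ 1.38 d; minimum DO ≈ 5.76 mg/L

Mixed DO = (17.3×7.32 + 1.86×2.82)/(17.3+1.86) = 131.9/19.16 = 6.883 mg/L.
Mixed L₀ = (17.3×2.43 + 1.86×86.8)/(19.16) = 203.5/19.16 = 10.62 mg/L.
Initial deficit D₀ = C_s − DO₀ = 8.50 − 6.883 = 1.617 mg/L.
t_c = (1/0.4750) ln[(0.792/0.317)(1 − 1.617×0.4750/(0.317×10.62))] = 2.105 × ln(1.928) = 1.383 d.
D_c = (0.317/0.792) × 10.62 × e^(−0.317×1.383) = 0.4003 × 10.62 × 0.6451 = 2.742 mg/L.
Minimum DO = 8.50 − 2.742 = 5.758 mg/L.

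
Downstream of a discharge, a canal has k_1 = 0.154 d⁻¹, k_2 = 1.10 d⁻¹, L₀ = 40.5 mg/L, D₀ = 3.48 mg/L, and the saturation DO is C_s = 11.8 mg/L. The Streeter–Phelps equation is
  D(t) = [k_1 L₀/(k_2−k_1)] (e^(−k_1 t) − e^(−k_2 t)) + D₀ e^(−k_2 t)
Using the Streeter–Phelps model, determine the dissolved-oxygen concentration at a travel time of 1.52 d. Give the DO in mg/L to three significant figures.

DO ≈ 7.17 mg/L

k_1 L₀/(k_2−k_1) = 0.154×40.5/(1.10−0.154) = 6.237/0.9460 = 6.593 mg/L.
e^(−k_1 t) = e^(−0.154×1.520) = 0.7913; e^(−k_2 t) = e^(−1.10×1.520) = 0.1879.
D = 6.593 × (0.7913 − 0.1879) + 3.48 × 0.1879 = 3.978 + 0.6538 = 4.632 mg/L.
DO = C_s − D = 11.8 − 4.632 = 7.168 mg/L.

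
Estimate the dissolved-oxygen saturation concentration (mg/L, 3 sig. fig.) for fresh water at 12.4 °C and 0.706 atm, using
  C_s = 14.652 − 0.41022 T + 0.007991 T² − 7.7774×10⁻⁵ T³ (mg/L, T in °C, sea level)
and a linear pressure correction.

At sea level: C_s = 14.652 − 0.41022×12.4 + 0.007991×12.4² − 7.7774×10⁻⁵×12.4³ = 10.65 mg/L.
Pressure correction: C_s' = 10.65 × 0.706 = 7.516 mg/L.

C_s ≈ 7.52 mg/L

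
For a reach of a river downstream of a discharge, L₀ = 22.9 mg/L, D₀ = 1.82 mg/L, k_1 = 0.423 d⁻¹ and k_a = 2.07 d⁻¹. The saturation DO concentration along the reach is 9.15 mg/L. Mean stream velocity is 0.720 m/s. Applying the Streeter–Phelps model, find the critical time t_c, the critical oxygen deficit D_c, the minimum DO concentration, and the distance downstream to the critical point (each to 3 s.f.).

With k_a/k_1 = 4.894 and 1 − D₀(k_a−k_1)/(k_1 L₀) = 0.6906,
t_c = ln(4.894 × 0.6906) / (2.07 − 0.423) = ln(3.379) / 1.647 = 1.218/1.647 = 0.7393 d.
L(t_c) = L₀ e^(−k_1 t_c) = 22.9 × 0.7314 = 16.75 mg/L, and at the critical point k_a D_c = k_1 L, so D_c = (0.423/2.07) × 16.75 = 3.423 mg/L.
Minimum DO = C_s − D_c = 9.15 − 3.423 = 5.727 mg/L.
x_c = v t_c = 0.720 m/s × 0.7393 d × 86400 s/d = 45990 m ≈ 46.0 km.

t_c ≈ 0.739 d; D_c ≈ 3.42 mg/L; min DO ≈ 5.73 mg/L; x_c ≈ 46.0 km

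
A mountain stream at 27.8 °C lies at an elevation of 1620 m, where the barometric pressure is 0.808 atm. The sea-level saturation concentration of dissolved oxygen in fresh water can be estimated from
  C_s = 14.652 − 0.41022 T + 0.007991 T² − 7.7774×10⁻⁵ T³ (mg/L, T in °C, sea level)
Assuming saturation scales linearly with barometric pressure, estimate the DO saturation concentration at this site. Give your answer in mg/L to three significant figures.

C_s ≈ 6.26 mg/L

At sea level: C_s = 14.652 − 0.41022×27.8 + 0.007991×27.8² − 7.7774×10⁻⁵×27.8³ = 7.753 mg/L.
Pressure correction: C_s' = 7.753 × 0.808 = 6.264 mg/L.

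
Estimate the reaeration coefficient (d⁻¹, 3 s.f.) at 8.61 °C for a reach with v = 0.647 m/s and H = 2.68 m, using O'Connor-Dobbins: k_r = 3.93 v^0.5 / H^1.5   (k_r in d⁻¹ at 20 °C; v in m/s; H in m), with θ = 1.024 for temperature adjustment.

k_r(20) = 3.93 × 0.647^0.5 / 2.68^1.5 = 3.93 × 0.8044 / 4.387 = 0.7205 d⁻¹.
k_r(8.61) = 0.7205 × 1.024^(8.61−20) = 0.7205 × 0.7633 = 0.5500 d⁻¹.

k_r ≈ 0.550 d⁻¹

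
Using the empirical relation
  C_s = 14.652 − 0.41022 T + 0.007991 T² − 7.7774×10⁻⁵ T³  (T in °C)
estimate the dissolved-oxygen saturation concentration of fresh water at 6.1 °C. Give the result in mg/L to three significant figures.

C_s ≈ 12.4 mg/L

C_s = 14.652 − 0.41022×6.1 + 0.007991×6.1² − 7.7774×10⁻⁵×6.1³ = 12.43 mg/L.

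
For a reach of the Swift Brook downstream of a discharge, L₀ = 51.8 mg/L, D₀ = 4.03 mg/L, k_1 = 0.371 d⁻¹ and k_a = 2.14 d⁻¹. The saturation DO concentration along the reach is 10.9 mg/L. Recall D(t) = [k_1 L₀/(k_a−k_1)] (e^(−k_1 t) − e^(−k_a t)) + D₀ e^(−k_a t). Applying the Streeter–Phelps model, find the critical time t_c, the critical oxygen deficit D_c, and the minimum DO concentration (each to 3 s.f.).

t_c ≈ 0.729 d; D_c ≈ 6.85 mg/L; min DO ≈ 4.05 mg/L

With k_a/k_1 = 5.768 and 1 − D₀(k_a−k_1)/(k_1 L₀) = 0.6290,
t_c = ln(5.768 × 0.6290) / (2.14 − 0.371) = ln(3.628) / 1.769 = 1.289/1.769 = 0.7285 d.
L(t_c) = L₀ e^(−k_1 t_c) = 51.8 × 0.7632 = 39.53 mg/L, and at the critical point k_a D_c = k_1 L, so D_c = (0.371/2.14) × 39.53 = 6.853 mg/L.
Minimum DO = C_s − D_c = 10.9 − 6.853 = 4.047 mg/L.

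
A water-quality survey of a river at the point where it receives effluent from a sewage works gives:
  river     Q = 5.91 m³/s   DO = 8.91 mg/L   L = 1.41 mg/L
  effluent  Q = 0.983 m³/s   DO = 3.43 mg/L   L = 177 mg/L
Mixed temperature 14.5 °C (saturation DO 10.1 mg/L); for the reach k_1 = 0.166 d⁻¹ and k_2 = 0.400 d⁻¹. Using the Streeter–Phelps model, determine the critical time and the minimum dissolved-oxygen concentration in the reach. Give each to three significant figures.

t_c ≈ 3.28 d; minimum DO ≈ 3.74 mg/L

Mixed DO = (5.91×8.91 + 0.983×3.43)/(5.91+0.983) = 56.03/6.893 = 8.129 mg/L.
Mixed L₀ = (5.91×1.41 + 0.983×177)/(6.893) = 182.3/6.893 = 26.45 mg/L.
Initial deficit D₀ = C_s − DO₀ = 10.1 − 8.129 = 1.971 mg/L.
t_c = (1/0.2340) ln[(0.400/0.166)(1 − 1.971×0.2340/(0.166×26.45))] = 4.274 × ln(2.156) = 3.284 d.
D_c = (0.166/0.400) × 26.45 × e^(−0.166×3.284) = 0.4150 × 26.45 × 0.5798 = 6.364 mg/L.
Minimum DO = 10.1 − 6.364 = 3.736 mg/L.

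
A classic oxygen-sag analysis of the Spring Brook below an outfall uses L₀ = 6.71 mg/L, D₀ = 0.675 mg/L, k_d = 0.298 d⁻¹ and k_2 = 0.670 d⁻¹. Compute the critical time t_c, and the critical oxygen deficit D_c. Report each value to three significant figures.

t_c ≈ 1.82 d; D_c ≈ 1.74 mg/L

t_c = [1/(k_2−k_d)] ln[(k_2/k_d)(1 − D₀(k_2−k_d)/(k_d L₀))]
= [1/(0.670−0.298)] ln[(0.670/0.298)(1 − 0.675×0.3720/(0.298×6.71))]
= (1/0.3720) ln[2.248 × 0.8744] = 2.688 × ln(1.966) = 2.688 × 0.6760 = 1.817 d.
L(t_c) = L₀ e^(−k_d t_c) = 6.71 × 0.5819 = 3.904 mg/L, and at the critical point k_2 D_c = k_d L, so D_c = (0.298/0.670) × 3.904 = 1.737 mg/L.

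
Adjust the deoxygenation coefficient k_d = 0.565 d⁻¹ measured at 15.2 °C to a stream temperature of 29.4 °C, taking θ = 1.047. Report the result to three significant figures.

k_d ≈ 1.08 d⁻¹

k_d(T₂) = k_d(T₁) · θ^(T₂−T₁) = 0.565 × 1.047^(29.4−15.2)
= 0.565 × 1.047^14.2 = 0.565 × 1.920 = 1.085 d⁻¹.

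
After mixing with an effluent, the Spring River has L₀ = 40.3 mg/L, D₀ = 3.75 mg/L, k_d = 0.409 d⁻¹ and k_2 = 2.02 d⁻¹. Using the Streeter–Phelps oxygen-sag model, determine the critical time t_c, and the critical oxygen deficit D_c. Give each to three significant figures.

t_c = [1/(k_2−k_d)] ln[(k_2/k_d)(1 − D₀(k_2−k_d)/(k_d L₀))]
= [1/(2.02−0.409)] ln[(2.02/0.409)(1 − 3.75×1.611/(0.409×40.3))]
= (1/1.611) ln[4.939 × 0.6335] = 0.6207 × ln(3.129) = 0.6207 × 1.141 = 0.7080 d.
D_c = (k_d/k_2) L₀ e^(−k_d t_c) = (0.409/2.02) × 40.3 × e^(−0.409×0.7080) = 0.2025 × 40.3 × 0.7486 = 6.108 mg/L.

t_c ≈ 0.708 d; D_c ≈ 6.11 mg/L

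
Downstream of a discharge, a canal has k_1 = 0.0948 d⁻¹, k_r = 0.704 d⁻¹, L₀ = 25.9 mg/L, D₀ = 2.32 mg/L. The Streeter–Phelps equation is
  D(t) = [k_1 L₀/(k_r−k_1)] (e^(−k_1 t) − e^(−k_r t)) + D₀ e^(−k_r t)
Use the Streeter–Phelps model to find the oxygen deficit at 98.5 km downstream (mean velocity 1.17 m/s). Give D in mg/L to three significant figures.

Travel time t = x/v = 98.5 km / (1.17 m/s) = 98500 m / 1.17 m/s = 84190 s = 0.9744 d.
k_1 L₀/(k_r−k_1) = 0.0948×25.9/(0.704−0.0948) = 2.455/0.6092 = 4.030 mg/L.
e^(−k_1 t) = e^(−0.0948×0.9744) = 0.9118; e^(−k_r t) = e^(−0.704×0.9744) = 0.5036.
D = 4.030 × (0.9118 − 0.5036) + 2.32 × 0.5036 = 1.645 + 1.168 = 2.813 mg/L.

D ≈ 2.81 mg/L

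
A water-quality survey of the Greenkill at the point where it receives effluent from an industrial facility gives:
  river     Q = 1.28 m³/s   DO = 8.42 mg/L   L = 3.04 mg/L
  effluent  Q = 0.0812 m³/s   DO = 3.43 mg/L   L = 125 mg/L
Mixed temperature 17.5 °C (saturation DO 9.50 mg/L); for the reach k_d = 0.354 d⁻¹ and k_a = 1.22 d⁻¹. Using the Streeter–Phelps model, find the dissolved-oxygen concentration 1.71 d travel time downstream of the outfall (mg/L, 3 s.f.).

DO ≈ 7.55 mg/L

Mixed DO = (1.28×8.42 + 0.0812×3.43)/(1.28+0.0812) = 11.06/1.361 = 8.122 mg/L.
Mixed L₀ = (1.28×3.04 + 0.0812×125)/(1.361) = 14.04/1.361 = 10.32 mg/L.
Initial deficit D₀ = C_s − DO₀ = 9.50 − 8.122 = 1.378 mg/L.
D(1.71) = [0.354×10.32/(1.22−0.354)](e^(−0.354×1.71) − e^(−1.22×1.71)) + 1.378 e^(−1.22×1.71)
= 4.217 × (0.5459 − 0.1242) + 1.378 × 0.1242 = 1.949 mg/L.
DO = 9.50 − 1.949 = 7.551 mg/L.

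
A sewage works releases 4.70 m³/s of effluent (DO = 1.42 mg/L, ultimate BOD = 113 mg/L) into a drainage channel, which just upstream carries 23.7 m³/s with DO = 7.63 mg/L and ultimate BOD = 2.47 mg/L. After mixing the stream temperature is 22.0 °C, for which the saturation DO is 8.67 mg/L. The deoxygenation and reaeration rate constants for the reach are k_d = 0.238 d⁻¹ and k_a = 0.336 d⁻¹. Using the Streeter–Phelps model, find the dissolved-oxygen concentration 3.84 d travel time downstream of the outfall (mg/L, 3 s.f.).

DO ≈ 1.76 mg/L

Mixed DO = (23.7×7.63 + 4.70×1.42)/(23.7+4.70) = 187.5/28.40 = 6.602 mg/L.
Mixed L₀ = (23.7×2.47 + 4.70×113)/(28.40) = 589.6/28.40 = 20.76 mg/L.
Initial deficit D₀ = C_s − DO₀ = 8.67 − 6.602 = 2.068 mg/L.
D(3.84) = [0.238×20.76/(0.336−0.238)](e^(−0.238×3.84) − e^(−0.336×3.84)) + 2.068 e^(−0.336×3.84)
= 50.42 × (0.4009 − 0.2752) + 2.068 × 0.2752 = 6.909 mg/L.
DO = 8.67 − 6.909 = 1.761 mg/L.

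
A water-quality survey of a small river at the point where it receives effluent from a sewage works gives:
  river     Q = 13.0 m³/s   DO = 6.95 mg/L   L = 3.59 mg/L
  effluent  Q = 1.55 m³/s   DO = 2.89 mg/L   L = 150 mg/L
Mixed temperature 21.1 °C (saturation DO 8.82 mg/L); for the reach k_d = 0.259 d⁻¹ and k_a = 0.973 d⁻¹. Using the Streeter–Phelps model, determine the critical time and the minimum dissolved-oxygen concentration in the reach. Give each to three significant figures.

t_c ≈ 1.29 d; minimum DO ≈ 5.16 mg/L

Mixed DO = (13.0×6.95 + 1.55×2.89)/(13.0+1.55) = 94.83/14.55 = 6.517 mg/L.
Mixed L₀ = (13.0×3.59 + 1.55×150)/(14.55) = 279.2/14.55 = 19.19 mg/L.
Initial deficit D₀ = C_s − DO₀ = 8.82 − 6.517 = 2.303 mg/L.
t_c = (1/0.7140) ln[(0.973/0.259)(1 − 2.303×0.7140/(0.259×19.19))] = 1.401 × ln(2.514) = 1.291 d.
D_c = (0.259/0.973) × 19.19 × e^(−0.259×1.291) = 0.2662 × 19.19 × 0.7158 = 3.656 mg/L.
Minimum DO = 8.82 − 3.656 = 5.164 mg/L.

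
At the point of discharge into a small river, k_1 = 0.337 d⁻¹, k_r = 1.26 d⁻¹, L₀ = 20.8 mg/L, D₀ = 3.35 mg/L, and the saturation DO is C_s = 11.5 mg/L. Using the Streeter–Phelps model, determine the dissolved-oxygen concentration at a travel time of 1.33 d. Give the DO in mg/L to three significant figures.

DO ≈ 7.44 mg/L

k_1 L₀/(k_r−k_1) = 0.337×20.8/(1.26−0.337) = 7.010/0.9230 = 7.594 mg/L.
e^(−k_1 t) = e^(−0.337×1.330) = 0.6388; e^(−k_r t) = e^(−1.26×1.330) = 0.1872.
D = 7.594 × (0.6388 − 0.1872) + 3.35 × 0.1872 = 3.430 + 0.6270 = 4.057 mg/L.
DO = C_s − D = 11.5 − 4.057 = 7.443 mg/L.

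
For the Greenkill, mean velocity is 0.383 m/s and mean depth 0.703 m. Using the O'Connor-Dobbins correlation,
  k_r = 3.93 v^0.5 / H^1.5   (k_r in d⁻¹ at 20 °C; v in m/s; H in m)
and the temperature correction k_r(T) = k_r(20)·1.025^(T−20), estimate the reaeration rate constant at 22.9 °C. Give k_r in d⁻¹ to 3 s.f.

k_r(20) = 3.93 × 0.383^0.5 / 0.703^1.5 = 3.93 × 0.6189 / 0.5894 = 4.126 d⁻¹.
k_r(22.9) = 4.126 × 1.025^(22.9−20) = 4.126 × 1.074 = 4.433 d⁻¹.

k_r ≈ 4.43 d⁻¹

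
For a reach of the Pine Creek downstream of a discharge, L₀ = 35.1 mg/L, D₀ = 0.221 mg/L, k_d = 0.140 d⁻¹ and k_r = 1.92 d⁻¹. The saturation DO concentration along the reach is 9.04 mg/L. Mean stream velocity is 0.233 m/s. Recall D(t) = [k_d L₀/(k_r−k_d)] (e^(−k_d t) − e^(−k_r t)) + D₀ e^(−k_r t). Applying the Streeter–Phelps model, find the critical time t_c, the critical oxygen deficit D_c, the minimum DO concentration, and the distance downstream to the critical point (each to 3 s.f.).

t_c ≈ 1.42 d; D_c ≈ 2.10 mg/L; min DO ≈ 6.94 mg/L; x_c ≈ 28.7 km

t_c = [1/(k_r−k_d)] ln[(k_r/k_d)(1 − D₀(k_r−k_d)/(k_d L₀))]
= [1/(1.92−0.140)] ln[(1.92/0.140)(1 − 0.221×1.780/(0.140×35.1))]
= (1/1.780) ln[13.71 × 0.9199] = 0.5618 × ln(12.62) = 0.5618 × 2.535 = 1.424 d.
L(t_c) = L₀ e^(−k_d t_c) = 35.1 × 0.8192 = 28.76 mg/L, and at the critical point k_r D_c = k_d L, so D_c = (0.140/1.92) × 28.76 = 2.097 mg/L.
Minimum DO = C_s − D_c = 9.04 − 2.097 = 6.943 mg/L.
x_c = v t_c = 0.233 m/s × 1.424 d × 86400 s/d = 28670 m ≈ 28.7 km.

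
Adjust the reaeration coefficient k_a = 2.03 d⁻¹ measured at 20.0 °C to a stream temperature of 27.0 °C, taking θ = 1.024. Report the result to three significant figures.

k_a ≈ 2.40 d⁻¹

k_a(T₂) = k_a(T₁) · θ^(T₂−T₁) = 2.03 × 1.024^(27.0−20.0)
= 2.03 × 1.024^7.00 = 2.03 × 1.181 = 2.397 d⁻¹.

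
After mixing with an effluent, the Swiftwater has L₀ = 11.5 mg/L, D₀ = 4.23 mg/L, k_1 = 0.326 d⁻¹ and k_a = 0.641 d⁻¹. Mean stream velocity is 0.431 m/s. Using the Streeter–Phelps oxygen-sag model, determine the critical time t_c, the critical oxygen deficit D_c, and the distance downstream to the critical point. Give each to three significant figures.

With k_a/k_1 = 1.966 and 1 − D₀(k_a−k_1)/(k_1 L₀) = 0.6446,
t_c = ln(1.966 × 0.6446) / (0.641 − 0.326) = ln(1.267) / 0.3150 = 0.2370/0.3150 = 0.7523 d.
L(t_c) = L₀ e^(−k_1 t_c) = 11.5 × 0.7825 = 8.999 mg/L, and at the critical point k_a D_c = k_1 L, so D_c = (0.326/0.641) × 8.999 = 4.577 mg/L.
x_c = v t_c = 0.431 m/s × 0.7523 d × 86400 s/d = 28020 m ≈ 28.0 km.

t_c ≈ 0.752 d; D_c ≈ 4.58 mg/L; x_c ≈ 28.0 km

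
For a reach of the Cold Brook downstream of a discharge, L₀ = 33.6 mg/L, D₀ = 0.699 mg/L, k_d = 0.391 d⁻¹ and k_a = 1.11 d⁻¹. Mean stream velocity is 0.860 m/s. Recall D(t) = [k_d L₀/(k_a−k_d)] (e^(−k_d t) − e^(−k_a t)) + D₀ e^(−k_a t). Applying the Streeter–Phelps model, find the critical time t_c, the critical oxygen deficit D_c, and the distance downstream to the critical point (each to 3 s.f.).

With k_a/k_d = 2.839 and 1 − D₀(k_a−k_d)/(k_d L₀) = 0.9617,
t_c = ln(2.839 × 0.9617) / (1.11 − 0.391) = ln(2.730) / 0.7190 = 1.004/0.7190 = 1.397 d.
D_c = (k_d/k_a) L₀ e^(−k_d t_c) = (0.391/1.11) × 33.6 × e^(−0.391×1.397) = 0.3523 × 33.6 × 0.5791 = 6.855 mg/L.
x_c = v t_c = 0.860 m/s × 1.397 d × 86400 s/d = 103800 m ≈ 104 km.

t_c ≈ 1.40 d; D_c ≈ 6.85 mg/L; x_c ≈ 104 km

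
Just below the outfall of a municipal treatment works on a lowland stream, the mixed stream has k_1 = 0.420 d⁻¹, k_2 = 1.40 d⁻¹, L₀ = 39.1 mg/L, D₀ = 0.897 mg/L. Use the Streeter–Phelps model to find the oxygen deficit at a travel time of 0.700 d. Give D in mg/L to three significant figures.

D ≈ 6.54 mg/L

k_1 L₀/(k_2−k_1) = 0.420×39.1/(1.40−0.420) = 16.42/0.9800 = 16.76 mg/L.
e^(−k_1 t) = e^(−0.420×0.7000) = 0.7453; e^(−k_2 t) = e^(−1.40×0.7000) = 0.3753.
D = 16.76 × (0.7453 − 0.3753) + 0.897 × 0.3753 = 6.200 + 0.3367 = 6.536 mg/L.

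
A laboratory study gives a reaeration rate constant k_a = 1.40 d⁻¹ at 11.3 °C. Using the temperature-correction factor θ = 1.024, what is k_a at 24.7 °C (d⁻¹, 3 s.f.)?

k_a ≈ 1.92 d⁻¹

k_a(T₂) = k_a(T₁) · θ^(T₂−T₁) = 1.40 × 1.024^(24.7−11.3)
= 1.40 × 1.024^13.4 = 1.40 × 1.374 = 1.924 d⁻¹.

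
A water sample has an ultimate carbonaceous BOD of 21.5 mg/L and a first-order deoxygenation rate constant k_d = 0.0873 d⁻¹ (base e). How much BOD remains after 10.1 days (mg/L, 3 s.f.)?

L_t = L₀ e^(−k_d t) = 21.5 × e^(−0.0873×10.1) = 21.5 × 0.4141 = 8.902 mg/L.

L ≈ 8.90 mg/L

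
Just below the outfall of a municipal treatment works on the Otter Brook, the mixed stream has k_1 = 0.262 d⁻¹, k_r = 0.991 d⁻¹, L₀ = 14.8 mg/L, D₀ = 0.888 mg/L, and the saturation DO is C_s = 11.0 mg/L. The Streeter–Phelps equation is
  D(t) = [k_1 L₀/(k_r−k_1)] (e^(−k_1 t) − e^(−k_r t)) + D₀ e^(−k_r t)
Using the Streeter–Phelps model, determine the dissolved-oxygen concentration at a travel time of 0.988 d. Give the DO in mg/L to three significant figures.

k_1 L₀/(k_r−k_1) = 0.262×14.8/(0.991−0.262) = 3.878/0.7290 = 5.319 mg/L.
e^(−k_1 t) = e^(−0.262×0.9880) = 0.7719; e^(−k_r t) = e^(−0.991×0.9880) = 0.3756.
D = 5.319 × (0.7719 − 0.3756) + 0.888 × 0.3756 = 2.108 + 0.3336 = 2.441 mg/L.
DO = C_s − D = 11.0 − 2.441 = 8.559 mg/L.

DO ≈ 8.56 mg/L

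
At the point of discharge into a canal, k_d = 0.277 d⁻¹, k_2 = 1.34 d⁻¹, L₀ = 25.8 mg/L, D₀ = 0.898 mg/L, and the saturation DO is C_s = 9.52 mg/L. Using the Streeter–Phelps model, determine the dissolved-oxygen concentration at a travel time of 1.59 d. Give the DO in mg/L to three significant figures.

DO ≈ 5.88 mg/L

k_d L₀/(k_2−k_d) = 0.277×25.8/(1.34−0.277) = 7.147/1.063 = 6.723 mg/L.
e^(−k_d t) = e^(−0.277×1.590) = 0.6438; e^(−k_2 t) = e^(−1.34×1.590) = 0.1188.
D = 6.723 × (0.6438 − 0.1188) + 0.898 × 0.1188 = 3.530 + 0.1067 = 3.636 mg/L.
DO = C_s − D = 9.52 − 3.636 = 5.884 mg/L.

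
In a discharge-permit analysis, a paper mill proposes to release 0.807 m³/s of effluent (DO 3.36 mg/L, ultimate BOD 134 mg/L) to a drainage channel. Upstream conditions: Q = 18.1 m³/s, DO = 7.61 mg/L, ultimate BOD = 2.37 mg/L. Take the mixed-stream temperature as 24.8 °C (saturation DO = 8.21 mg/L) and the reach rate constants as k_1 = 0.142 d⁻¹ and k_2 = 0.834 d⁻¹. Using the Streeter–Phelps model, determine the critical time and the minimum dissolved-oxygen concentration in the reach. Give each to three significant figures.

t_c ≈ 1.62 d; minimum DO ≈ 7.13 mg/L

Mixed DO = (18.1×7.61 + 0.807×3.36)/(18.1+0.807) = 140.5/18.91 = 7.429 mg/L.
Mixed L₀ = (18.1×2.37 + 0.807×134)/(18.91) = 151.0/18.91 = 7.988 mg/L.
Initial deficit D₀ = C_s − DO₀ = 8.21 − 7.429 = 0.7814 mg/L.
t_c = (1/0.6920) ln[(0.834/0.142)(1 − 0.7814×0.6920/(0.142×7.988))] = 1.445 × ln(3.074) = 1.623 d.
D_c = (0.142/0.834) × 7.988 × e^(−0.142×1.623) = 0.1703 × 7.988 × 0.7942 = 1.080 mg/L.
Minimum DO = 8.21 − 1.080 = 7.130 mg/L.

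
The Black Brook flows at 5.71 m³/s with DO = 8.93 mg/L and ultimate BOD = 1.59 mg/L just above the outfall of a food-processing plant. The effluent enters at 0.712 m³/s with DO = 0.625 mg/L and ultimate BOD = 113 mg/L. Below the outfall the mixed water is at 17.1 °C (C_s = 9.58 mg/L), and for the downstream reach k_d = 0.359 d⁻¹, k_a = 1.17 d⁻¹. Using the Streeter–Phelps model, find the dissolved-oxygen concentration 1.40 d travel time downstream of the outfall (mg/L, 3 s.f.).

Mixed DO = (5.71×8.93 + 0.712×0.625)/(5.71+0.712) = 51.44/6.422 = 8.009 mg/L.
Mixed L₀ = (5.71×1.59 + 0.712×113)/(6.422) = 89.53/6.422 = 13.94 mg/L.
Initial deficit D₀ = C_s − DO₀ = 9.58 − 8.009 = 1.571 mg/L.
D(1.40) = [0.359×13.94/(1.17−0.359)](e^(−0.359×1.40) − e^(−1.17×1.40)) + 1.571 e^(−1.17×1.40)
= 6.172 × (0.6050 − 0.1944) + 1.571 × 0.1944 = 2.839 mg/L.
DO = 9.58 − 2.839 = 6.741 mg/L.

DO ≈ 6.74 mg/L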